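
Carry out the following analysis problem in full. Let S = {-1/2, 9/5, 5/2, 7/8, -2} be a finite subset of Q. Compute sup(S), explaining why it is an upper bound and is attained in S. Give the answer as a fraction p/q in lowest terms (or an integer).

S is finite, so sup(S) = max(S).
Sorted decreasing:
5/2, 9/5, 7/8, -1/2, -2
The extremum is 5/2.
For every x in S, x <= 5/2. And 5/2 is in S, so it is attained.
Therefore sup(S) = 5/2.

5/2


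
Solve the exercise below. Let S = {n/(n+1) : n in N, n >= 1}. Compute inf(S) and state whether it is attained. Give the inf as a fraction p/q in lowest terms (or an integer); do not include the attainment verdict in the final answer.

Analysis:
- Values: 1/2, 2/3, 3/4, 4/5, ... strictly increasing.
- Minimum is 1/2 (n=1); inf = 1/2 (attained).
- n/(n+1) = 1 - 1/(n+1) -> 1 from below as n -> infinity, and never equals 1.
- So sup = 1 (not attained).
Conclusion: inf(S) = 1/2, attained in S.

1/2


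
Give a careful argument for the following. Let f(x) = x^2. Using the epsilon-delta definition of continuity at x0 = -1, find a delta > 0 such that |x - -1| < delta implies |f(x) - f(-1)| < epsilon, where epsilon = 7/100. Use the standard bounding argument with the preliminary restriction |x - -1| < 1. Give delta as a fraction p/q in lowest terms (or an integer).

Factor: |x^2 - (-1)^2| = |x - -1| * |x + -1|.
Impose |x - -1| < 1 first. Then |x + -1| = |(x - -1) + 2*(-1)| <= |x - -1| + 2*|-1| < 1 + 2 = 3.
So |x^2 - (-1)^2| < delta * 3.
We need delta * 3 <= 7/100, i.e. delta <= 7/100/3 = 7/300.
Since 7/300 < 1, this is tighter than 1; take delta = 7/300.
So delta = 7/300 works.

7/300


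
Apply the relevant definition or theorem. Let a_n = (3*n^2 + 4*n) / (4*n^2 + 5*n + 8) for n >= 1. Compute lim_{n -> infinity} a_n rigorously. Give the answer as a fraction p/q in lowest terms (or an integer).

Divide numerator and denominator by n^2, the highest power:
numerator / n^2 = 3 + 4/n
denominator / n^2 = 4 + 5/n + 8/n^2
As n -> infinity, all terms of the form c/n^k (k >= 1) tend to 0.
So numerator / n^2 -> 3 and denominator / n^2 -> 4.
Therefore lim a_n = 3/4.

3/4


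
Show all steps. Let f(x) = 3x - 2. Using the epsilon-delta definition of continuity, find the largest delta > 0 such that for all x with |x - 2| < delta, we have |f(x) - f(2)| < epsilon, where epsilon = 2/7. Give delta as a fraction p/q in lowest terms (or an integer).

We compute f(2) = 3*(2) - 2 = 4.
|f(x) - f(2)| = |3x - 2 - (4)| = |3(x - 2)| = 3|x - 2|.
We need 3|x - 2| < 2/7, i.e. |x - 2| < 2/7 / 3 = 2/21.
So any delta <= 2/21 works. Conversely, if delta > 2/21, then x = 2 + 2/21 satisfies |x - 2| = 2/21 < delta but |f(x) - f(2)| = 3 * 2/21 = 2/7, which is not < 2/7; so no larger delta works.
Hence the largest such delta is 2/21.

2/21


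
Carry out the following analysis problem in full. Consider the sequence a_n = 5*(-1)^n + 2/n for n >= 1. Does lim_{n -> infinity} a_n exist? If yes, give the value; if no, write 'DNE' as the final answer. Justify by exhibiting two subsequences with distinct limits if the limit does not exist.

Examine the behaviour of a_n along subsequences.
a_{2k} = 5 + 2/(2k) -> 5. a_{2k+1} = -5 + 2/(2k+1) -> -5.
Since these two subsequential limits are 5 and -5, distinct, the full sequence cannot converge (a convergent sequence has all subsequences tending to the same limit). So lim a_n does not exist.

DNE


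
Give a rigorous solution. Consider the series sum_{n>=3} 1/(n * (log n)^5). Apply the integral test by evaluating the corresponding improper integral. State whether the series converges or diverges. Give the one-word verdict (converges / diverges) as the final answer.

Let f(x) = 1/(x*log(x)^5). Then f is positive, continuous, and decreasing on [3, infinity), so the integral test applies.
Compute the improper integral int_{3}^infinity f(x) dx:
  antiderivative F(x) = -1/(4*log(x)^4).
  F(x) -> 0 as x -> infinity.  int = 0 - F(3) = 1/(4*log(3)^4) < infinity. By the integral test, the series converges.

converges


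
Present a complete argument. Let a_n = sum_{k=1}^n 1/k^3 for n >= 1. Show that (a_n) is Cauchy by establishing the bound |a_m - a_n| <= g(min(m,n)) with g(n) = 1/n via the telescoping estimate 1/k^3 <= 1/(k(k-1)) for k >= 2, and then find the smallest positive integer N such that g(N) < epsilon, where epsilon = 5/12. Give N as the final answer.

For m > n >= 1: |a_m - a_n| = sum_{k=n+1}^m 1/k^3.
Use 1/k^3 <= 1/(k(k-1)) = 1/(k-1) - 1/k for k >= 2 (which holds since k^3 >= k^2 >= k(k-1) for k >= 2):
sum_{k=n+1}^m 1/k^3 <= sum_{k=n+1}^m (1/(k-1) - 1/k) = 1/n - 1/m <= 1/n.
By symmetry the same bound holds with n,m swapped, so |a_m - a_n| <= 1/min(m,n) = g(min(m,n)). Since g(n) -> 0, (a_n) is Cauchy.
Now solve g(N) < 5/12: 1/N < 5/12 <=> N > 1/(5/12) = 12/5.
The smallest integer strictly greater than 12/5 is N = 3.
Check: g(3) = 1/3 < 5/12; g(2) = 1/2 >= 5/12. So N = 3.

3


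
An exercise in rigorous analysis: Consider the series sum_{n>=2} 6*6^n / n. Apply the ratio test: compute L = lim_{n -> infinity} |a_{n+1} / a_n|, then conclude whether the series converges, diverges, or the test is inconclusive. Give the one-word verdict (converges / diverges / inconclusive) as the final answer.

Let a_n denote the general term. Form the ratio a_{n+1}/a_n and simplify:
a_{n+1}/a_n = 6*n/(n + 1)
Take the limit as n -> infinity: L = 6.
Since L = 6 > 1 (or L = infinity), the ratio test implies the series diverges.

diverges


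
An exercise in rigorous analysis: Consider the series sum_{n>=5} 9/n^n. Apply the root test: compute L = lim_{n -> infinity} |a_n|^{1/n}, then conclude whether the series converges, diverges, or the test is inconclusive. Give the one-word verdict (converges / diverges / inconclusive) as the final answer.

Let a_n denote the general term. Form |a_n|^(1/n) and simplify:
|a_n|^(1/n) = 3^(2/n)/n
Take the limit as n -> infinity: L = 0.
Since L = 0 < 1, the root test implies convergence.

converges


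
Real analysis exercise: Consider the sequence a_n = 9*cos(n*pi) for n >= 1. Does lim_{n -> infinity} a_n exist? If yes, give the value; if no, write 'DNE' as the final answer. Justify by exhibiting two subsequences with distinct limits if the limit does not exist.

Examine the behaviour of a_n along subsequences.
cos(n*pi) = (-1)^n, so a_n = 9*(-1)^n. a_{2k} = 9 -> 9. a_{2k+1} = -9 -> -9.
Since these two subsequential limits are 9 and -9, distinct, the full sequence cannot converge (a convergent sequence has all subsequences tending to the same limit). So lim a_n does not exist.

DNE


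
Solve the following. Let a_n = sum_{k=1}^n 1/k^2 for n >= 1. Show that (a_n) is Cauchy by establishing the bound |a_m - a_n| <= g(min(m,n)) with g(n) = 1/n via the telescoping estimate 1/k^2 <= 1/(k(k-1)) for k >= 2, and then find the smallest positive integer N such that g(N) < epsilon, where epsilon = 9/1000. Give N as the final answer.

For m > n >= 1: |a_m - a_n| = sum_{k=n+1}^m 1/k^2.
Use 1/k^2 <= 1/(k(k-1)) = 1/(k-1) - 1/k for k >= 2:
sum_{k=n+1}^m 1/k^2 <= sum_{k=n+1}^m (1/(k-1) - 1/k) = 1/n - 1/m <= 1/n.
By symmetry the same bound holds with n,m swapped, so |a_m - a_n| <= 1/min(m,n) = g(min(m,n)). Since g(n) -> 0, (a_n) is Cauchy.
Now solve g(N) < 9/1000: 1/N < 9/1000 <=> N > 1/(9/1000) = 1000/9.
The smallest integer strictly greater than 1000/9 is N = 112.
Check: g(112) = 1/112 < 9/1000; g(111) = 1/111 >= 9/1000. So N = 112.

112


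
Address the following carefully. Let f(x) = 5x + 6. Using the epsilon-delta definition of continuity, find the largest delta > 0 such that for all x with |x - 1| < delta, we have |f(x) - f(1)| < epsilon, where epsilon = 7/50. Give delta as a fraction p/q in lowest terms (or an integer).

We compute f(1) = 5*(1) + 6 = 11.
|f(x) - f(1)| = |5x + 6 - (11)| = |5(x - 1)| = 5|x - 1|.
We need 5|x - 1| < 7/50, i.e. |x - 1| < 7/50 / 5 = 7/250.
So any delta <= 7/250 works. Conversely, if delta > 7/250, then x = 1 + 7/250 satisfies |x - 1| = 7/250 < delta but |f(x) - f(1)| = 5 * 7/250 = 7/50, which is not < 7/50; so no larger delta works.
Hence the largest such delta is 7/250.

7/250


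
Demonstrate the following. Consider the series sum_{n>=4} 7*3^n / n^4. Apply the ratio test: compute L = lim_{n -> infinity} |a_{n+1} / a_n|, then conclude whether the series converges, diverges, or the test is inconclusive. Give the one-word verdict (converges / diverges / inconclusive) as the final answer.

Let a_n denote the general term. Form the ratio a_{n+1}/a_n and simplify:
a_{n+1}/a_n = 3*n^4/(n + 1)^4
Take the limit as n -> infinity: L = 3.
Since L = 3 > 1 (or L = infinity), the ratio test implies the series diverges.

diverges


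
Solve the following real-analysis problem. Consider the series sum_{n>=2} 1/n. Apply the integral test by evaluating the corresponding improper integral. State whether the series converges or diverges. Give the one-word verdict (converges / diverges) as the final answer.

Let f(x) = 1/x. Then f is positive, continuous, and decreasing on [2, infinity), so the integral test applies.
Compute the improper integral int_{2}^infinity f(x) dx:
  antiderivative F(x) = log(x).
  As x -> infinity, log(x) -> infinity.
  So int = infinity - log(2) = infinity. By the integral test, the series diverges.

diverges


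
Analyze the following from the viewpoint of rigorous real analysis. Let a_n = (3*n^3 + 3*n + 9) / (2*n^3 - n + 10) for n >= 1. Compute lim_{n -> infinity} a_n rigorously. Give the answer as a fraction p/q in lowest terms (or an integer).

Divide numerator and denominator by n^3, the highest power:
numerator / n^3 = 3 + 3/n^2 + 9/n^3
denominator / n^3 = 2 - 1/n^2 + 10/n^3
As n -> infinity, all terms of the form c/n^k (k >= 1) tend to 0.
So numerator / n^3 -> 3 and denominator / n^3 -> 2.
Therefore lim a_n = 3/2.

3/2


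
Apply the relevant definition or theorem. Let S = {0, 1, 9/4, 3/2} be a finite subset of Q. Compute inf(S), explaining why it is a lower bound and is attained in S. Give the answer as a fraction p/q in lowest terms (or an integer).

S is finite, so inf(S) = min(S).
Sorted increasing:
0, 1, 3/2, 9/4
The extremum is 0.
For every x in S, x >= 0. And 0 is in S, so it is attained.
Therefore inf(S) = 0.

0


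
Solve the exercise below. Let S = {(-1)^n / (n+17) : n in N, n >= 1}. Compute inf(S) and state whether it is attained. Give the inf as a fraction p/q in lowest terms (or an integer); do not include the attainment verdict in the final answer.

Analysis:
- Values: -1/18, 1/19, -1/20, 1/21, -1/22, ...
- Positive terms (even n): 1/(2+17), 1/(4+17), ... decreasing -> max = 1/19 (n=2).
- Negative terms (odd n): -1/(1+17), -1/(3+17), ... increasing -> min = -1/18 (n=1).
- So sup = 1/19 (attained at n=2); inf = -1/18 (attained at n=1).
Conclusion: inf(S) = -1/18, attained in S.

-1/18


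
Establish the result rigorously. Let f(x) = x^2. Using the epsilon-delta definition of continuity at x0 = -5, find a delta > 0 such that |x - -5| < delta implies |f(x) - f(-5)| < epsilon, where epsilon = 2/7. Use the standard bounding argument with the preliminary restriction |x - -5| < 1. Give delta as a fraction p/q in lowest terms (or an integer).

Factor: |x^2 - (-5)^2| = |x - -5| * |x + -5|.
Impose |x - -5| < 1 first. Then |x + -5| = |(x - -5) + 2*(-5)| <= |x - -5| + 2*|-5| < 1 + 10 = 11.
So |x^2 - (-5)^2| < delta * 11.
We need delta * 11 <= 2/7, i.e. delta <= 2/7/11 = 2/77.
Since 2/77 < 1, this is tighter than 1; take delta = 2/77.
So delta = 2/77 works.

2/77


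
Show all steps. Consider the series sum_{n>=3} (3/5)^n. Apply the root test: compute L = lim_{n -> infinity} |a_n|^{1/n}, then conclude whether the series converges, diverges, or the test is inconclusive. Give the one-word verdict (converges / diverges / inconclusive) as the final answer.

Let a_n denote the general term. Form |a_n|^(1/n) and simplify:
|a_n|^(1/n) = 3/5
Take the limit as n -> infinity: L = 3/5.
Since L = 3/5 < 1, the root test implies convergence.

converges


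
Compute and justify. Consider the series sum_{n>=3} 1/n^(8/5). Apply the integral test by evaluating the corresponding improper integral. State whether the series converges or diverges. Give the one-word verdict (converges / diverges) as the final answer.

Let f(x) = x^(-8/5). Then f is positive, continuous, and decreasing on [3, infinity), so the integral test applies.
Compute the improper integral int_{3}^infinity f(x) dx:
  antiderivative F(x) = -5/(3*x^(3/5)).
  As x -> infinity, F(x) -> 0 (since p = 8/5 > 1).
  So int = F(infinity) - F(3) = 0 - (-5*3^(2/5)/9) = 5*3^(2/5)/9.
  Finite, so by the integral test, the series converges.

converges


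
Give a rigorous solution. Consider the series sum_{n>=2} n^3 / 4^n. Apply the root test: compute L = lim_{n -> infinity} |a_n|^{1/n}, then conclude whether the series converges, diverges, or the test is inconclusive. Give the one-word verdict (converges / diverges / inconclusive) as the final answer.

Let a_n denote the general term. Form |a_n|^(1/n) and simplify:
|a_n|^(1/n) = n^(3/n)/4
Take the limit as n -> infinity: L = 1/4.
Since L = 1/4 < 1, the root test implies convergence.

converges


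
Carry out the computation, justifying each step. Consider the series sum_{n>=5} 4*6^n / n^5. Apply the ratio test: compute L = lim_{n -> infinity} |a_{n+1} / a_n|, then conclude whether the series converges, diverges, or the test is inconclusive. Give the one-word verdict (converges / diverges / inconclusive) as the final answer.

Let a_n denote the general term. Form the ratio a_{n+1}/a_n and simplify:
a_{n+1}/a_n = 6*n^5/(n + 1)^5
Take the limit as n -> infinity: L = 6.
Since L = 6 > 1 (or L = infinity), the ratio test implies the series diverges.

diverges


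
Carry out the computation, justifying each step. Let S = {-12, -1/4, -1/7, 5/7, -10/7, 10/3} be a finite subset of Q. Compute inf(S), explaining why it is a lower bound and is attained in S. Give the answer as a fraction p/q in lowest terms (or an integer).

S is finite, so inf(S) = min(S).
Sorted increasing:
-12, -10/7, -1/4, -1/7, 5/7, 10/3
The extremum is -12.
For every x in S, x >= -12. And -12 is in S, so it is attained.
Therefore inf(S) = -12.

-12


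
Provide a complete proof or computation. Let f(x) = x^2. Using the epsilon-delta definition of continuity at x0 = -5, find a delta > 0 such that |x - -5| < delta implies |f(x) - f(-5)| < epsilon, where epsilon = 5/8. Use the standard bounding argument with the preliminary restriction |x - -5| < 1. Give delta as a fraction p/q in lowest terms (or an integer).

Factor: |x^2 - (-5)^2| = |x - -5| * |x + -5|.
Impose |x - -5| < 1 first. Then |x + -5| = |(x - -5) + 2*(-5)| <= |x - -5| + 2*|-5| < 1 + 10 = 11.
So |x^2 - (-5)^2| < delta * 11.
We need delta * 11 <= 5/8, i.e. delta <= 5/8/11 = 5/88.
Since 5/88 < 1, this is tighter than 1; take delta = 5/88.
So delta = 5/88 works.

5/88


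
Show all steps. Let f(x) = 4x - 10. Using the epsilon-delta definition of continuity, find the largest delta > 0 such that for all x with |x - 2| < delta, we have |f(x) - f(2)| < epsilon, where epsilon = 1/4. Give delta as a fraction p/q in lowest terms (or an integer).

We compute f(2) = 4*(2) - 10 = -2.
|f(x) - f(2)| = |4x - 10 - (-2)| = |4(x - 2)| = 4|x - 2|.
We need 4|x - 2| < 1/4, i.e. |x - 2| < 1/4 / 4 = 1/16.
So any delta <= 1/16 works. Conversely, if delta > 1/16, then x = 2 + 1/16 satisfies |x - 2| = 1/16 < delta but |f(x) - f(2)| = 4 * 1/16 = 1/4, which is not < 1/4; so no larger delta works.
Hence the largest such delta is 1/16.

1/16


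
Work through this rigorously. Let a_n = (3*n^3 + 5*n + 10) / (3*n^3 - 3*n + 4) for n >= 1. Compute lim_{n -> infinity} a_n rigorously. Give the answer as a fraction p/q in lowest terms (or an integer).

Divide numerator and denominator by n^3, the highest power:
numerator / n^3 = 3 + 5/n^2 + 10/n^3
denominator / n^3 = 3 - 3/n^2 + 4/n^3
As n -> infinity, all terms of the form c/n^k (k >= 1) tend to 0.
So numerator / n^3 -> 3 and denominator / n^3 -> 3.
Therefore lim a_n = 1.

1


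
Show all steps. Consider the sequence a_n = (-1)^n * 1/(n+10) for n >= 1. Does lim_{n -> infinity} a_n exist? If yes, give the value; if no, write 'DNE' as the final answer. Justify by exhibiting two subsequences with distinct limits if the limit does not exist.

Examine the behaviour of a_n along subsequences.
Even-n subsequence a_{2k} = 1/(2k+10) -> 0. Odd-n subsequence a_{2k+1} = -1/(2k+11) -> 0. Both tend to 0, which suggests the limit is 0; verify directly.
|a_n - 0| = 1/(n+10) < 1/n for every n >= 1.
Given epsilon > 0, choose a positive integer N > 1/epsilon. Then for all n >= N, |a_n| < 1/n <= 1/N < epsilon.
So by the definition of the limit, lim a_n exists and equals 0.

0


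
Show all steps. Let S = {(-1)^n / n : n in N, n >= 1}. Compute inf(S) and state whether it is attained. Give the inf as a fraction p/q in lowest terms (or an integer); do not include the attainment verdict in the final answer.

Analysis:
- Values: -1, 1/2, -1/3, 1/4, -1/5, ...
- Positive terms (even n): 1/(2+0), 1/(4+0), ... decreasing -> max = 1/2 (n=2).
- Negative terms (odd n): -1/(1+0), -1/(3+0), ... increasing -> min = -1 (n=1).
- So sup = 1/2 (attained at n=2); inf = -1 (attained at n=1).
Conclusion: inf(S) = -1, attained in S.

-1


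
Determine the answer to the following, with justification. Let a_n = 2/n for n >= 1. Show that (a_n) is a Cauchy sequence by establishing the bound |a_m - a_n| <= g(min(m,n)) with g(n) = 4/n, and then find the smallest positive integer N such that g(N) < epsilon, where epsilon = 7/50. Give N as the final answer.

For any m, n >= 1, by the triangle inequality:
|a_m - a_n| = |2/m - 2/n| <= 2*1/m + 2*1/n <= 4/min(m,n).
So g(n) = 4/n bounds the Cauchy difference. Since g(n) -> 0, (a_n) is Cauchy.
Now solve g(N) < 7/50: 4/N < 7/50 <=> N > 4 / (7/50) = 200/7.
The smallest integer strictly greater than 200/7 is N = 29.
Check: g(29) = 4/29 = 4/29 < 7/50; g(28) = 1/7 >= 7/50. So N = 29.

29


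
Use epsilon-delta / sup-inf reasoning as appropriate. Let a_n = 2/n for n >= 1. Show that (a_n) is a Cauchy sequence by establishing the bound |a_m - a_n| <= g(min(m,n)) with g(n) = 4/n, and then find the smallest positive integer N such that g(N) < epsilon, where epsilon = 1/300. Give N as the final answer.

For any m, n >= 1, by the triangle inequality:
|a_m - a_n| = |2/m - 2/n| <= 2*1/m + 2*1/n <= 4/min(m,n).
So g(n) = 4/n bounds the Cauchy difference. Since g(n) -> 0, (a_n) is Cauchy.
Now solve g(N) < 1/300: 4/N < 1/300 <=> N > 4 / (1/300) = 1200.
The smallest integer strictly greater than 1200 is N = 1201.
Check: g(1201) = 4/1201 = 4/1201 < 1/300; g(1200) = 1/300 >= 1/300. So N = 1201.

1201


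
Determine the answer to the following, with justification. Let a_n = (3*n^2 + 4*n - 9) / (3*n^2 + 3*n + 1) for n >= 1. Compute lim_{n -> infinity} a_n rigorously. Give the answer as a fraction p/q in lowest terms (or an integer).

Divide numerator and denominator by n^2, the highest power:
numerator / n^2 = 3 + 4/n - 9/n^2
denominator / n^2 = 3 + 3/n + n^(-2)
As n -> infinity, all terms of the form c/n^k (k >= 1) tend to 0.
So numerator / n^2 -> 3 and denominator / n^2 -> 3.
Therefore lim a_n = 1.

1


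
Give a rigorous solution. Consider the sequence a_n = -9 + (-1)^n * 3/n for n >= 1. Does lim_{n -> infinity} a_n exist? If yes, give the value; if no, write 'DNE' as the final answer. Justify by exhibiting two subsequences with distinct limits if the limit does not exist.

Examine the behaviour of a_n along subsequences.
Even-n subsequence a_{2k} = -9 + 3/(2k) -> -9. Odd-n subsequence a_{2k+1} = -9 - 3/(2k+1) -> -9. Both tend to -9, which suggests the limit is -9; verify directly.
|a_n - (-9)| = |(-1)^n * 3/n| = 3/n for every n >= 1.
Given epsilon > 0, choose a positive integer N > 3/epsilon. Then for all n >= N, |a_n - (-9)| = 3/n <= 3/N < epsilon.
So by the definition of the limit, lim a_n exists and equals -9.

-9


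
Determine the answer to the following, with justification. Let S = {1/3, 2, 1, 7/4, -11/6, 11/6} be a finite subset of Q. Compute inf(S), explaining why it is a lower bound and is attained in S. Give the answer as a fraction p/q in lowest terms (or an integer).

S is finite, so inf(S) = min(S).
Sorted increasing:
-11/6, 1/3, 1, 7/4, 11/6, 2
The extremum is -11/6.
For every x in S, x >= -11/6. And -11/6 is in S, so it is attained.
Therefore inf(S) = -11/6.

-11/6


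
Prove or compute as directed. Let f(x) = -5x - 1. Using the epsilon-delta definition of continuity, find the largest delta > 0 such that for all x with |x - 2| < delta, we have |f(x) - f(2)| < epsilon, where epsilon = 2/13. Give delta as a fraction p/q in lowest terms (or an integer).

We compute f(2) = -5*(2) - 1 = -11.
|f(x) - f(2)| = |-5x - 1 - (-11)| = |-5(x - 2)| = 5|x - 2|.
We need 5|x - 2| < 2/13, i.e. |x - 2| < 2/13 / 5 = 2/65.
So any delta <= 2/65 works. Conversely, if delta > 2/65, then x = 2 + 2/65 satisfies |x - 2| = 2/65 < delta but |f(x) - f(2)| = 5 * 2/65 = 2/13, which is not < 2/13; so no larger delta works.
Hence the largest such delta is 2/65.

2/65


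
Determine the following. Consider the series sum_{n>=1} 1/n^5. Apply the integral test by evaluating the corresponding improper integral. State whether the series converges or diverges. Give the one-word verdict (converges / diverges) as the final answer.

Let f(x) = x^(-5). Then f is positive, continuous, and decreasing on [1, infinity), so the integral test applies.
Compute the improper integral int_{1}^infinity f(x) dx:
  antiderivative F(x) = -1/(4*x^4).
  As x -> infinity, F(x) -> 0 (since p = 5 > 1).
  So int = F(infinity) - F(1) = 0 - (-1/4) = 1/4.
  Finite, so by the integral test, the series converges.

converges


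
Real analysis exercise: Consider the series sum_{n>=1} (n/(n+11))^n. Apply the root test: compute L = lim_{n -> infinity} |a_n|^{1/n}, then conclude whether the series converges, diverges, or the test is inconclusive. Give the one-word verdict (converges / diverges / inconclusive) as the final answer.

Let a_n denote the general term. Form |a_n|^(1/n) and simplify:
|a_n|^(1/n) = n/(n + 11)
Take the limit as n -> infinity: L = 1.
Since L = 1, the root test is inconclusive. (In fact a_n = (n/(n+11))^n -> e^(-11) != 0, so the nth-term test shows divergence; but the root test itself gives no conclusion.)

inconclusive


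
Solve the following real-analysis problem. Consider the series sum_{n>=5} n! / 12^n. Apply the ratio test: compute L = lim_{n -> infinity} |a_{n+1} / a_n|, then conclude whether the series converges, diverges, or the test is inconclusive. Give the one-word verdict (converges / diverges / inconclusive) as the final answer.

Let a_n denote the general term. Form the ratio a_{n+1}/a_n and simplify:
a_{n+1}/a_n = n/12 + 1/12
Take the limit as n -> infinity: L = infinity.
Since L = infinity > 1 (or L = infinity), the ratio test implies the series diverges.

diverges


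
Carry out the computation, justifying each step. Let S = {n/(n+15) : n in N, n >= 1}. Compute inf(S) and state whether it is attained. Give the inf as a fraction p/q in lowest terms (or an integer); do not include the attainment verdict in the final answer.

Analysis:
- Values: 1/16, 2/17, 1/6, 4/19, ... strictly increasing.
- Minimum is 1/16 (n=1); inf = 1/16 (attained).
- n/(n+15) = 1 - 15/(n+15) -> 1 from below as n -> infinity, and never equals 1.
- So sup = 1 (not attained).
Conclusion: inf(S) = 1/16, attained in S.

1/16


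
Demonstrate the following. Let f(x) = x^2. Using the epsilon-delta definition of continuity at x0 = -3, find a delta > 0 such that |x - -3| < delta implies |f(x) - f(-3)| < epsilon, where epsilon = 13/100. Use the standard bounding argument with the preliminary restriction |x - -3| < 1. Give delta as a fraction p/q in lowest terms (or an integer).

Factor: |x^2 - (-3)^2| = |x - -3| * |x + -3|.
Impose |x - -3| < 1 first. Then |x + -3| = |(x - -3) + 2*(-3)| <= |x - -3| + 2*|-3| < 1 + 6 = 7.
So |x^2 - (-3)^2| < delta * 7.
We need delta * 7 <= 13/100, i.e. delta <= 13/100/7 = 13/700.
Since 13/700 < 1, this is tighter than 1; take delta = 13/700.
So delta = 13/700 works.

13/700


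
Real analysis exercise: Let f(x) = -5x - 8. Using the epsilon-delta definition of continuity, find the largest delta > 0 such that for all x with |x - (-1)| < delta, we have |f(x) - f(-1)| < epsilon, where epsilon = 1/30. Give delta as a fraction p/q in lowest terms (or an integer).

We compute f(-1) = -5*(-1) - 8 = -3.
|f(x) - f(-1)| = |-5x - 8 - (-3)| = |-5(x - (-1))| = 5|x - (-1)|.
We need 5|x - (-1)| < 1/30, i.e. |x - (-1)| < 1/30 / 5 = 1/150.
So any delta <= 1/150 works. Conversely, if delta > 1/150, then x = -1 + 1/150 satisfies |x - (-1)| = 1/150 < delta but |f(x) - f(-1)| = 5 * 1/150 = 1/30, which is not < 1/30; so no larger delta works.
Hence the largest such delta is 1/150.

1/150


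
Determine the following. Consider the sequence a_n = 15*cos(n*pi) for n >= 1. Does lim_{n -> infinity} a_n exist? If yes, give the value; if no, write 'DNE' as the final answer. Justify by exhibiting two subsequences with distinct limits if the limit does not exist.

Examine the behaviour of a_n along subsequences.
cos(n*pi) = (-1)^n, so a_n = 15*(-1)^n. a_{2k} = 15 -> 15. a_{2k+1} = -15 -> -15.
Since these two subsequential limits are 15 and -15, distinct, the full sequence cannot converge (a convergent sequence has all subsequences tending to the same limit). So lim a_n does not exist.

DNE


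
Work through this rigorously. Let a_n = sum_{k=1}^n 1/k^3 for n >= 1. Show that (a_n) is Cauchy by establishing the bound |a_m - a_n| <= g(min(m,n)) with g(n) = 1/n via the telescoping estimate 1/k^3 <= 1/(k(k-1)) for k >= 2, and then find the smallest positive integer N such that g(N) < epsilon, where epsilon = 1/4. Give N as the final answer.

For m > n >= 1: |a_m - a_n| = sum_{k=n+1}^m 1/k^3.
Use 1/k^3 <= 1/(k(k-1)) = 1/(k-1) - 1/k for k >= 2 (which holds since k^3 >= k^2 >= k(k-1) for k >= 2):
sum_{k=n+1}^m 1/k^3 <= sum_{k=n+1}^m (1/(k-1) - 1/k) = 1/n - 1/m <= 1/n.
By symmetry the same bound holds with n,m swapped, so |a_m - a_n| <= 1/min(m,n) = g(min(m,n)). Since g(n) -> 0, (a_n) is Cauchy.
Now solve g(N) < 1/4: 1/N < 1/4 <=> N > 1/(1/4) = 4.
The smallest integer strictly greater than 4 is N = 5.
Check: g(5) = 1/5 < 1/4; g(4) = 1/4 >= 1/4. So N = 5.

5


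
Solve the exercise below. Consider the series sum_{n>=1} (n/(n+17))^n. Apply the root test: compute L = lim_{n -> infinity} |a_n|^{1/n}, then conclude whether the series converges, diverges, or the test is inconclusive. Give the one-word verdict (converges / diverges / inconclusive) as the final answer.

Let a_n denote the general term. Form |a_n|^(1/n) and simplify:
|a_n|^(1/n) = n/(n + 17)
Take the limit as n -> infinity: L = 1.
Since L = 1, the root test is inconclusive. (In fact a_n = (n/(n+17))^n -> e^(-17) != 0, so the nth-term test shows divergence; but the root test itself gives no conclusion.)

inconclusive


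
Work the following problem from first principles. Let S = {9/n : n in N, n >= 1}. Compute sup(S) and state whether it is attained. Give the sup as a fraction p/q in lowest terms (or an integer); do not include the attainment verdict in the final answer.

Analysis:
- Values: 9, 9/2, 3, 9/4, ... strictly decreasing.
- The maximum is 9 (n=1); sup = 9 (attained).
- The set is bounded below by 0; 9/n -> 0 so 0 is the greatest lower bound.
- 0 is not in the set, so inf = 0 is not attained.
Conclusion: sup(S) = 9, attained in S.

9


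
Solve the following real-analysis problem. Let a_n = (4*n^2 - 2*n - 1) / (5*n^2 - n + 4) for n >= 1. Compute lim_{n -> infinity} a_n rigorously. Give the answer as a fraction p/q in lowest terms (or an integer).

Divide numerator and denominator by n^2, the highest power:
numerator / n^2 = 4 - 2/n - 1/n^2
denominator / n^2 = 5 - 1/n + 4/n^2
As n -> infinity, all terms of the form c/n^k (k >= 1) tend to 0.
So numerator / n^2 -> 4 and denominator / n^2 -> 5.
Therefore lim a_n = 4/5.

4/5


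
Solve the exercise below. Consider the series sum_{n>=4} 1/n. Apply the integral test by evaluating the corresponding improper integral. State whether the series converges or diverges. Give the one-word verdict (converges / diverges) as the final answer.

Let f(x) = 1/x. Then f is positive, continuous, and decreasing on [4, infinity), so the integral test applies.
Compute the improper integral int_{4}^infinity f(x) dx:
  antiderivative F(x) = log(x).
  As x -> infinity, log(x) -> infinity.
  So int = infinity - log(4) = infinity. By the integral test, the series diverges.

diverges


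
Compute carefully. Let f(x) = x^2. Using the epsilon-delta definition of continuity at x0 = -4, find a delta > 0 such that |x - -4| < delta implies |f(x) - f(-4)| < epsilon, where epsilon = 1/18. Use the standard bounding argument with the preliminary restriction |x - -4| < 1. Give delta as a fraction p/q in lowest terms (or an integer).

Factor: |x^2 - (-4)^2| = |x - -4| * |x + -4|.
Impose |x - -4| < 1 first. Then |x + -4| = |(x - -4) + 2*(-4)| <= |x - -4| + 2*|-4| < 1 + 8 = 9.
So |x^2 - (-4)^2| < delta * 9.
We need delta * 9 <= 1/18, i.e. delta <= 1/18/9 = 1/162.
Since 1/162 < 1, this is tighter than 1; take delta = 1/162.
So delta = 1/162 works.

1/162


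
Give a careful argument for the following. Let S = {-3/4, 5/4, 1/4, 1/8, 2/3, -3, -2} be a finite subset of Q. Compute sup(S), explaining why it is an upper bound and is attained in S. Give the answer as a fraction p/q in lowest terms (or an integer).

S is finite, so sup(S) = max(S).
Sorted decreasing:
5/4, 2/3, 1/4, 1/8, -3/4, -2, -3
The extremum is 5/4.
For every x in S, x <= 5/4. And 5/4 is in S, so it is attained.
Therefore sup(S) = 5/4.

5/4


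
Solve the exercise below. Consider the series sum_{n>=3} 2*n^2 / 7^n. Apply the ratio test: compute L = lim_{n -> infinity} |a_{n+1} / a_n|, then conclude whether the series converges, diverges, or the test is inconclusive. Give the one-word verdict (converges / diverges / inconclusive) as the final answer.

Let a_n denote the general term. Form the ratio a_{n+1}/a_n and simplify:
a_{n+1}/a_n = (n + 1)^2/(7*n^2)
Take the limit as n -> infinity: L = 1/7.
Since L = 1/7 < 1, the ratio test implies the series converges.

converges


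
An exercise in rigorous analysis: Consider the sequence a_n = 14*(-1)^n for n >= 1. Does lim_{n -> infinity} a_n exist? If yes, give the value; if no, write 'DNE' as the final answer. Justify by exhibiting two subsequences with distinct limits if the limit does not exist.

Examine the behaviour of a_n along subsequences.
Even-n subsequence a_{2k} = 14 -> 14. Odd-n subsequence a_{2k+1} = -14 -> -14.
Since these two subsequential limits are 14 and -14, distinct, the full sequence cannot converge (a convergent sequence has all subsequences tending to the same limit). So lim a_n does not exist.

DNE


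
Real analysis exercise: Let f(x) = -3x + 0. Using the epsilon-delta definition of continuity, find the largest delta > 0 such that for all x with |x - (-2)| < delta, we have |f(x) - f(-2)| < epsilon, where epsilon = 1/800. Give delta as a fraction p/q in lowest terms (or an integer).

We compute f(-2) = -3*(-2) + 0 = 6.
|f(x) - f(-2)| = |-3x + 0 - (6)| = |-3(x - (-2))| = 3|x - (-2)|.
We need 3|x - (-2)| < 1/800, i.e. |x - (-2)| < 1/800 / 3 = 1/2400.
So any delta <= 1/2400 works. Conversely, if delta > 1/2400, then x = -2 + 1/2400 satisfies |x - (-2)| = 1/2400 < delta but |f(x) - f(-2)| = 3 * 1/2400 = 1/800, which is not < 1/800; so no larger delta works.
Hence the largest such delta is 1/2400.

1/2400


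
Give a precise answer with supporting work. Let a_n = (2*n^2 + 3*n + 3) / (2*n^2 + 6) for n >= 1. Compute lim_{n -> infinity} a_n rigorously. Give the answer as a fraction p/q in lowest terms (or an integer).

Divide numerator and denominator by n^2, the highest power:
numerator / n^2 = 2 + 3/n + 3/n^2
denominator / n^2 = 2 + 6/n^2
As n -> infinity, all terms of the form c/n^k (k >= 1) tend to 0.
So numerator / n^2 -> 2 and denominator / n^2 -> 2.
Therefore lim a_n = 1.

1


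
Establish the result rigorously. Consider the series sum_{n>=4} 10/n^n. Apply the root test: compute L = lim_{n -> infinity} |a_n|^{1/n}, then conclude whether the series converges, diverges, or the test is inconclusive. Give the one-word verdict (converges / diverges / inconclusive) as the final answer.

Let a_n denote the general term. Form |a_n|^(1/n) and simplify:
|a_n|^(1/n) = 10^(1/n)/n
Take the limit as n -> infinity: L = 0.
Since L = 0 < 1, the root test implies convergence.

converges


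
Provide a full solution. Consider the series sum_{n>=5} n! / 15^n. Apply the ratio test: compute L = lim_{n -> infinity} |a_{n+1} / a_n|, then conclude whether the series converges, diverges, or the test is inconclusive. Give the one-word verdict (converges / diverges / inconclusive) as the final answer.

Let a_n denote the general term. Form the ratio a_{n+1}/a_n and simplify:
a_{n+1}/a_n = n/15 + 1/15
Take the limit as n -> infinity: L = infinity.
Since L = infinity > 1 (or L = infinity), the ratio test implies the series diverges.

diverges


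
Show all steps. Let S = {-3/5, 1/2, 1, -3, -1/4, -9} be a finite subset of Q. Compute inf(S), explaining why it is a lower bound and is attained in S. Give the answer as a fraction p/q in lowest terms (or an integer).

S is finite, so inf(S) = min(S).
Sorted increasing:
-9, -3, -3/5, -1/4, 1/2, 1
The extremum is -9.
For every x in S, x >= -9. And -9 is in S, so it is attained.
Therefore inf(S) = -9.

-9


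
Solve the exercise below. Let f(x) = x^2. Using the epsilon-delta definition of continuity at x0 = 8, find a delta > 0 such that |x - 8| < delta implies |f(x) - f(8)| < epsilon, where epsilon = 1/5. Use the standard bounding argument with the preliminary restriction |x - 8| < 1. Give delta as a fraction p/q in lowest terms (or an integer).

Factor: |x^2 - (8)^2| = |x - 8| * |x + 8|.
Impose |x - 8| < 1 first. Then |x + 8| = |(x - 8) + 2*(8)| <= |x - 8| + 2*|8| < 1 + 16 = 17.
So |x^2 - (8)^2| < delta * 17.
We need delta * 17 <= 1/5, i.e. delta <= 1/5/17 = 1/85.
Since 1/85 < 1, this is tighter than 1; take delta = 1/85.
So delta = 1/85 works.

1/85


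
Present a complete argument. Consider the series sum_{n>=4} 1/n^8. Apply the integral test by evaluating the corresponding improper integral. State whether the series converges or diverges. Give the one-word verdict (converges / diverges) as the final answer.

Let f(x) = x^(-8). Then f is positive, continuous, and decreasing on [4, infinity), so the integral test applies.
Compute the improper integral int_{4}^infinity f(x) dx:
  antiderivative F(x) = -1/(7*x^7).
  As x -> infinity, F(x) -> 0 (since p = 8 > 1).
  So int = F(infinity) - F(4) = 0 - (-1/114688) = 1/114688.
  Finite, so by the integral test, the series converges.

converges


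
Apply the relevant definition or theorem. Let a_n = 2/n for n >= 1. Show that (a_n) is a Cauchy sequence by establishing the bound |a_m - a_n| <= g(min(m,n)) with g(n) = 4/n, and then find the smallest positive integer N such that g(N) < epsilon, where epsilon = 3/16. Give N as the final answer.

For any m, n >= 1, by the triangle inequality:
|a_m - a_n| = |2/m - 2/n| <= 2*1/m + 2*1/n <= 4/min(m,n).
So g(n) = 4/n bounds the Cauchy difference. Since g(n) -> 0, (a_n) is Cauchy.
Now solve g(N) < 3/16: 4/N < 3/16 <=> N > 4 / (3/16) = 64/3.
The smallest integer strictly greater than 64/3 is N = 22.
Check: g(22) = 4/22 = 2/11 < 3/16; g(21) = 4/21 >= 3/16. So N = 22.

22


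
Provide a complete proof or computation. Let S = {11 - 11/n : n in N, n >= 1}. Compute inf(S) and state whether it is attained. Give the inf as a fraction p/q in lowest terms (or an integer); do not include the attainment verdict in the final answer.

Analysis:
- Values: 0, 11/2, 22/3, 33/4, ... strictly increasing.
- Minimum is 0 (n=1); inf = 0 (attained).
- 11 - 11/n -> 11 from below; sup = 11, not attained.
Conclusion: inf(S) = 0, attained in S.

0


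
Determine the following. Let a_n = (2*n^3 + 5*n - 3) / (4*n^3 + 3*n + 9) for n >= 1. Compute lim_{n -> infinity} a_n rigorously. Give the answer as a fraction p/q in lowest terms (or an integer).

Divide numerator and denominator by n^3, the highest power:
numerator / n^3 = 2 + 5/n^2 - 3/n^3
denominator / n^3 = 4 + 3/n^2 + 9/n^3
As n -> infinity, all terms of the form c/n^k (k >= 1) tend to 0.
So numerator / n^3 -> 2 and denominator / n^3 -> 4.
Therefore lim a_n = 1/2.

1/2


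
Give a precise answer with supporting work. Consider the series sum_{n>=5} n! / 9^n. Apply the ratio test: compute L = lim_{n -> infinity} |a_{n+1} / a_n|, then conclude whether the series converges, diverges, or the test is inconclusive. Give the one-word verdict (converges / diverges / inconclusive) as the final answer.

Let a_n denote the general term. Form the ratio a_{n+1}/a_n and simplify:
a_{n+1}/a_n = n/9 + 1/9
Take the limit as n -> infinity: L = infinity.
Since L = infinity > 1 (or L = infinity), the ratio test implies the series diverges.

diverges


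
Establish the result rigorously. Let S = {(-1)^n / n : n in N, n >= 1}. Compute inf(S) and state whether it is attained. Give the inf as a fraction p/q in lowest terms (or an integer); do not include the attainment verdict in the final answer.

Analysis:
- Values: -1, 1/2, -1/3, 1/4, -1/5, ...
- Positive terms (even n): 1/(2+0), 1/(4+0), ... decreasing -> max = 1/2 (n=2).
- Negative terms (odd n): -1/(1+0), -1/(3+0), ... increasing -> min = -1 (n=1).
- So sup = 1/2 (attained at n=2); inf = -1 (attained at n=1).
Conclusion: inf(S) = -1, attained in S.

-1


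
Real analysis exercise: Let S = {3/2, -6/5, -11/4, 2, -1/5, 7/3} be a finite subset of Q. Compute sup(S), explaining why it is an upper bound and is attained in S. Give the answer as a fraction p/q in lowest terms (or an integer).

S is finite, so sup(S) = max(S).
Sorted decreasing:
7/3, 2, 3/2, -1/5, -6/5, -11/4
The extremum is 7/3.
For every x in S, x <= 7/3. And 7/3 is in S, so it is attained.
Therefore sup(S) = 7/3.

7/3


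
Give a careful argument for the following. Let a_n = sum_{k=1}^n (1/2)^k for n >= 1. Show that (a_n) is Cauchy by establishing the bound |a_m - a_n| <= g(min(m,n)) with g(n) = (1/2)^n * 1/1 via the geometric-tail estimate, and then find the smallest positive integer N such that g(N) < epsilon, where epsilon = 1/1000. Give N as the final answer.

For m > n >= 1: |a_m - a_n| = sum_{k=n+1}^m (1/2)^k < sum_{k=n+1}^infinity (1/2)^k = (1/2)^(n+1) / (1 - 1/2) = (1/2)^n * (1/2) * (2/1) = (1/2)^n * 1/1.
So g(n) = (1/2)^n / 1. Since g(n) -> 0, (a_n) is Cauchy.
Now solve g(N) < 1/1000: (1/2)^N / 1 < 1/1000 <=> 2^N > 1 / (1 * 1/1000) = 1000.
Check powers of 2: 2^9 = 512 <= 1000, 2^10 = 1024 > 1000.
So the smallest such N is 10. Check: g(10) = 1/(1 * 1024) = 1/1024 < 1/1000.

10


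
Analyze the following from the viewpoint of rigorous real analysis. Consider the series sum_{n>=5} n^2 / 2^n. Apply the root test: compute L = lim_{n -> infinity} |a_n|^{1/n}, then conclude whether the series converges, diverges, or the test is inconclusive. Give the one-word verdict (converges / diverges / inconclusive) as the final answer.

Let a_n denote the general term. Form |a_n|^(1/n) and simplify:
|a_n|^(1/n) = n^(2/n)/2
Take the limit as n -> infinity: L = 1/2.
Since L = 1/2 < 1, the root test implies convergence.

converges


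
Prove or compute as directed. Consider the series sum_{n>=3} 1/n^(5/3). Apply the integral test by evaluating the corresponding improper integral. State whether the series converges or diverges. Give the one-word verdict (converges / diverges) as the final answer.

Let f(x) = x^(-5/3). Then f is positive, continuous, and decreasing on [3, infinity), so the integral test applies.
Compute the improper integral int_{3}^infinity f(x) dx:
  antiderivative F(x) = -3/(2*x^(2/3)).
  As x -> infinity, F(x) -> 0 (since p = 5/3 > 1).
  So int = F(infinity) - F(3) = 0 - (-3^(1/3)/2) = 3^(1/3)/2.
  Finite, so by the integral test, the series converges.

converges


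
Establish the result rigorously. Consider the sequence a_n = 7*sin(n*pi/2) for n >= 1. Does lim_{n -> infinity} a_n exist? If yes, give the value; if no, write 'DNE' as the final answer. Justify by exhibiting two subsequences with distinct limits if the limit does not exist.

Examine the behaviour of a_n along subsequences.
a_{4k+1} = 7*sin(pi/2 + 2k*pi) = 7 -> 7. a_{4k+3} = 7*sin(3pi/2 + 2k*pi) = -7 -> -7.
Since these two subsequential limits are 7 and -7, distinct, the full sequence cannot converge (a convergent sequence has all subsequences tending to the same limit). So lim a_n does not exist.

DNE
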